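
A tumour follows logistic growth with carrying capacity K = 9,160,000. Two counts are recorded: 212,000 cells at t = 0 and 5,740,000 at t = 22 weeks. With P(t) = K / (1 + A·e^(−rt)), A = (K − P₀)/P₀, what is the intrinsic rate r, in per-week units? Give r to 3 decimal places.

r ≈ 0.194 per week

A = (9160000 − 212000)/212000 = 42.20755
5740000 = 9160000/(1 + 42.20755·e^(−r·22)) → e^(−22r) = (1.59582 − 1)/42.20755 = 0.014116
r = −ln(0.014116)/22 = 4.26042/22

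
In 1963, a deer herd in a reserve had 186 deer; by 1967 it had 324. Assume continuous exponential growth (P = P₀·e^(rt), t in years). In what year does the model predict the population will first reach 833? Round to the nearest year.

r = ln(324/186) / 4 = 0.555/4 ≈ 0.138749 per year
t = ln(833/186) / r = 1.49929/0.138749 ≈ 10.81 years after 1963

year 1974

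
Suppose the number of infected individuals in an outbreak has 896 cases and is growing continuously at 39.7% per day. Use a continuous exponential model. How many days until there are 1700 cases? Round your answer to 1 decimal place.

t ≈ 1.6 days

1700 = 896 · e^(0.397·t)
t = ln(1700/896) / 0.397 = ln(1.89732) / 0.397 = 0.64044 / 0.397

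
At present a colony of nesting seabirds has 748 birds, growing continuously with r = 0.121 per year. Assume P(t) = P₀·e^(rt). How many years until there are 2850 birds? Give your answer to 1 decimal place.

2850 = 748 · e^(0.121·t)
t = ln(2850/748) / 0.121 = ln(3.81016) / 0.121 = 1.33767 / 0.121

t ≈ 11.1 years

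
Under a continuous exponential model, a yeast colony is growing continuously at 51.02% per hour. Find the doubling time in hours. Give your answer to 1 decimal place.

doubling time ≈ 1.4 hours

doubling time = ln(2) / |r| = 0.69315 / 0.5102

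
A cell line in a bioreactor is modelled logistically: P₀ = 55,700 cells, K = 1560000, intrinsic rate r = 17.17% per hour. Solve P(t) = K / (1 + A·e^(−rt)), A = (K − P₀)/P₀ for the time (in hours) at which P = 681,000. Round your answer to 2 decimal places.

A = (1560000 − 55700)/55700 = 27.00718
681000 = 1560000/(1 + 27.00718·e^(−0.1717t)) → 1 + 27.00718·e^(−0.1717t) = 2.29075
e^(−0.1717t) = 0.047793 → t = ln(20.92365)/0.1717 = 3.04088/0.1717

t ≈ 17.71 hours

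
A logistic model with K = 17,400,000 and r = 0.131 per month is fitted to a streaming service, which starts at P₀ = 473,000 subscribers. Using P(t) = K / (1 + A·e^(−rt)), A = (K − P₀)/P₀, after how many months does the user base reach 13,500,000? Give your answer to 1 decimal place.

t ≈ 36.8 months

A = (17400000 − 473000)/473000 = 35.78647
13500000 = 17400000/(1 + 35.78647·e^(−0.131t)) → 1 + 35.78647·e^(−0.131t) = 1.28889
e^(−0.131t) = 0.008073 → t = ln(123.87624)/0.131 = 4.81928/0.131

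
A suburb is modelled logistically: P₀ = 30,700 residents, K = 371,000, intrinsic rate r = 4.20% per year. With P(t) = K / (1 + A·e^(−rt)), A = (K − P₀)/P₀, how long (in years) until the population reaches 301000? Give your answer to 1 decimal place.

A = (371000 − 30700)/30700 = 11.08469
301000 = 371000/(1 + 11.08469·e^(−0.042t)) → 1 + 11.08469·e^(−0.042t) = 1.23256
e^(−0.042t) = 0.02098 → t = ln(47.66417)/0.042 = 3.86418/0.042

t ≈ 92.0 years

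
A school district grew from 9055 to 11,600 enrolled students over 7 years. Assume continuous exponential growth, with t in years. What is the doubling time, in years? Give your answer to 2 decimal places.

r = ln(11600/9055) / 7 = ln(1.28106) / 7 ≈ 0.035384 per year
doubling time = ln 2 / |r| = 0.69315 / 0.035384

doubling time ≈ 19.59 years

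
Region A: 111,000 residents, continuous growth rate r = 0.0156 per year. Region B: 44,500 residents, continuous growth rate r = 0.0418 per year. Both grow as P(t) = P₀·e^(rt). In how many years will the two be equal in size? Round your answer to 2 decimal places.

t ≈ 34.89 years

111000·e^(0.0156t) = 44500·e^(0.0418t)
111000/44500 = e^((0.0418 − 0.0156)t) → ln(2.49438) = 0.0262·t
t = 0.91404 / 0.0262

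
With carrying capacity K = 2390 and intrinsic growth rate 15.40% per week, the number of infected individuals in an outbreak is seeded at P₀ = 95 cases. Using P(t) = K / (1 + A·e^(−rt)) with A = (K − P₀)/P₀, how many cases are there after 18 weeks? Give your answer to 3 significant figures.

≈ 952 cases

A = (2390 − 95)/95 = 24.15789
P(18) = 2390 / (1 + 24.15789·e^(−0.154·18)) = 2390 / (1 + 24.15789·0.062537)
= 2390 / 2.51076 ≈ 951.9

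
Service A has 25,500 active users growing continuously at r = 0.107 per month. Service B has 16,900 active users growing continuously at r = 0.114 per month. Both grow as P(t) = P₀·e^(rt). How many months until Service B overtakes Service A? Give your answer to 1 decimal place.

25500·e^(0.107t) = 16900·e^(0.114t)
25500/16900 = e^((0.114 − 0.107)t) → ln(1.50888) = 0.007·t
t = 0.41136 / 0.007

t ≈ 58.8 months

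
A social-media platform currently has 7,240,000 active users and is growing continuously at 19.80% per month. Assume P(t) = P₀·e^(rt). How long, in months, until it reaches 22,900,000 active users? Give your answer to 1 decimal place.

t ≈ 5.8 months

22900000 = 7240000 · e^(0.198·t)
t = ln(22900000/7240000) / 0.198 = ln(3.16298) / 0.198 = 1.15152 / 0.198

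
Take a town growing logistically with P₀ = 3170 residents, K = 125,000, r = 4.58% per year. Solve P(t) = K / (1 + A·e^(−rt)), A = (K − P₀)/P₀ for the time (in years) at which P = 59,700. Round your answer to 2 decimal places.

A = (125000 − 3170)/3170 = 38.43218
59700 = 125000/(1 + 38.43218·e^(−0.0458t)) → 1 + 38.43218·e^(−0.0458t) = 2.0938
e^(−0.0458t) = 0.028461 → t = ln(35.13631)/0.0458 = 3.55924/0.0458

t ≈ 77.71 years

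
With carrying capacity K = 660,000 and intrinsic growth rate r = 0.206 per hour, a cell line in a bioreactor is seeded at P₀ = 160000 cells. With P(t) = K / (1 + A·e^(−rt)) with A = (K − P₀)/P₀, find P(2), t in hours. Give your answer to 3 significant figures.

≈ 215,000 cells

A = (660000 − 160000)/160000 = 3.125
P(2) = 660000 / (1 + 3.125·e^(−0.206·2)) = 660000 / (1 + 3.125·0.662324)
= 660000 / 3.06976 ≈ 215000.29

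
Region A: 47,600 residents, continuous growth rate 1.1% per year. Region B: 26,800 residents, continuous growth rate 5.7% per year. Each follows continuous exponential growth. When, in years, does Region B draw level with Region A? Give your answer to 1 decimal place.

t ≈ 12.5 years

47600·e^(0.011t) = 26800·e^(0.057t)
47600/26800 = e^((0.057 − 0.011)t) → ln(1.77612) = 0.046·t
t = 0.57443 / 0.046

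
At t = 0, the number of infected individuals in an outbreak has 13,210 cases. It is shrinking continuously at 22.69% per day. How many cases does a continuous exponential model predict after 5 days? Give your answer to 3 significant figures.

P(5) = 13210 · e^(-0.2269·5) = 13210 · e^(-1.1345)
= 13210 · 0.32158 ≈ 4248.11

≈ 4,250 cases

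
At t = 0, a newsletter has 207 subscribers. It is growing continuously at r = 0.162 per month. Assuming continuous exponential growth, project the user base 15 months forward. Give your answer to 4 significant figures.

≈ 2,351 subscribers

P(15) = 207 · e^(0.162·15) = 207 · e^(2.43)
= 207 · 11.35888 ≈ 2351.29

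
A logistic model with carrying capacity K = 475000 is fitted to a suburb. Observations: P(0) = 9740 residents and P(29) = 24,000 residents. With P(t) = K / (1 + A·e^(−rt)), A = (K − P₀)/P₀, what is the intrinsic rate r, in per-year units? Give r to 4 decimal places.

A = (475000 − 9740)/9740 = 47.76797
24000 = 475000/(1 + 47.76797·e^(−r·29)) → e^(−29r) = (19.79167 − 1)/47.76797 = 0.393395
r = −ln(0.393395)/29 = 0.93294/29

r ≈ 0.0322 per year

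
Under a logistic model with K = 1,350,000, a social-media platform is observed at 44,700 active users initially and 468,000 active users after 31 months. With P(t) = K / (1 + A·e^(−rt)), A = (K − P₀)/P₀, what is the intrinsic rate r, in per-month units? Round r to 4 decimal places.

r ≈ 0.0884 per month

A = (1350000 − 44700)/44700 = 29.20134
468000 = 1350000/(1 + 29.20134·e^(−r·31)) → e^(−31r) = (2.88462 − 1)/29.20134 = 0.064539
r = −ln(0.064539)/31 = 2.74049/31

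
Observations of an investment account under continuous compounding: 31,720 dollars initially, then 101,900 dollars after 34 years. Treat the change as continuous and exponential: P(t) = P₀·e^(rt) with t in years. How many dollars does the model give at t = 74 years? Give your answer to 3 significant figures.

r = ln(101900/31720) / 34 ≈ 0.034325 per year
P(74) = 31720 · e^(0.034325·74) = 31720 · 12.68015 ≈ 402214.5

≈ 402,000 dollars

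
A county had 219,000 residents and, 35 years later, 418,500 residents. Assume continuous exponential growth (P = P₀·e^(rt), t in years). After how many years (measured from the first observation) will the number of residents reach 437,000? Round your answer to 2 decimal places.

t ≈ 37.34 years

r = ln(418500/219000) / 35 ≈ 0.018503 per year
t = ln(437000/219000) / r = 0.69086 / 0.018503 ≈ 37.338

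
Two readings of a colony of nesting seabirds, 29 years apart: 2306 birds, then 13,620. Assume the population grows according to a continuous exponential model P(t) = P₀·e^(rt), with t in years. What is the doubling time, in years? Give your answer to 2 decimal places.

doubling time ≈ 11.32 years

r = ln(13620/2306) / 29 = ln(5.90633) / 29 ≈ 0.061242 per year
doubling time = ln 2 / |r| = 0.69315 / 0.061242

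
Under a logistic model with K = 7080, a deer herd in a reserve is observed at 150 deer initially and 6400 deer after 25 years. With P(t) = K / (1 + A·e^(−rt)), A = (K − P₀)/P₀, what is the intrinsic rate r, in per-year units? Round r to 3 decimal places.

A = (7080 − 150)/150 = 46.2
6400 = 7080/(1 + 46.2·e^(−r·25)) → e^(−25r) = (1.10625 − 1)/46.2 = 0.0023
r = −ln(0.0023)/25 = 6.07494/25

r ≈ 0.243 per year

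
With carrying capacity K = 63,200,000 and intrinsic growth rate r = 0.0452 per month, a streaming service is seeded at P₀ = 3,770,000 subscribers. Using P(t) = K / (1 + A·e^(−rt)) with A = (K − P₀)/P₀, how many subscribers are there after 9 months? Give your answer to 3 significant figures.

A = (63200000 − 3770000)/3770000 = 15.76393
P(9) = 63200000 / (1 + 15.76393·e^(−0.0452·9)) = 63200000 / (1 + 15.76393·0.665777)
= 63200000 / 11.49526 ≈ 5497916.16

≈ 5,500,000 subscribers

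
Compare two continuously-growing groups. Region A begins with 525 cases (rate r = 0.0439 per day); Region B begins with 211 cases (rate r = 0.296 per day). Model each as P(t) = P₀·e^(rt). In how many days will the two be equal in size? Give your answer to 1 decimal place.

t ≈ 3.6 days

525·e^(0.0439t) = 211·e^(0.296t)
525/211 = e^((0.296 − 0.0439)t) → ln(2.48815) = 0.2521·t
t = 0.91154 / 0.2521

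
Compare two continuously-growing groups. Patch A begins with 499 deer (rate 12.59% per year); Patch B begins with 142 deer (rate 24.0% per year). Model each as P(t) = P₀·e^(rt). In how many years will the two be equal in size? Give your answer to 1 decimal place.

499·e^(0.1259t) = 142·e^(0.24t)
499/142 = e^((0.24 − 0.1259)t) → ln(3.51408) = 0.1141·t
t = 1.25678 / 0.1141

t ≈ 11.0 years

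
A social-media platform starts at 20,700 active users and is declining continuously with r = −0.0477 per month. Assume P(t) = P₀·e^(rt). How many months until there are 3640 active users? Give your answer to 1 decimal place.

3640 = 20700 · e^(-0.0477·t)
t = ln(3640/20700) / -0.0477 = ln(0.17585) / -0.0477 = -1.73815 / -0.0477

t ≈ 36.4 months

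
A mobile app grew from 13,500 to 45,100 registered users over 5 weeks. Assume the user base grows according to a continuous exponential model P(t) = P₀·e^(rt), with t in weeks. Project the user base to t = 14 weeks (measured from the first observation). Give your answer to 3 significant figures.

r = ln(45100/13500) / 5 ≈ 0.241239 per week
P(14) = 13500 · e^(0.241239·14) = 13500 · 29.29272 ≈ 395451.78

≈ 395,000 registered users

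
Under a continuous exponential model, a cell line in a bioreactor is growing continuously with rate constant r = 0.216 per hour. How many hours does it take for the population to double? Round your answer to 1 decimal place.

doubling time ≈ 3.2 hours

doubling time = ln(2) / |r| = 0.69315 / 0.216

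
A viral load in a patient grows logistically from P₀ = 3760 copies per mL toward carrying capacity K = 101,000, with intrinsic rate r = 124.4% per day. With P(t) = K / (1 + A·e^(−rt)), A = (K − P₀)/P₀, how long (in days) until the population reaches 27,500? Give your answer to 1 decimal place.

t ≈ 1.8 days

A = (101000 − 3760)/3760 = 25.8617
27500 = 101000/(1 + 25.8617·e^(−1.244t)) → 1 + 25.8617·e^(−1.244t) = 3.67273
e^(−1.244t) = 0.103347 → t = ln(9.67615)/1.244 = 2.26966/1.244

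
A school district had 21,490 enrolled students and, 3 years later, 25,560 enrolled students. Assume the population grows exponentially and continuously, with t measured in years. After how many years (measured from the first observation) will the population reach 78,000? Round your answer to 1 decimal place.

r = ln(25560/21490) / 3 ≈ 0.057814 per year
t = ln(78000/21490) / r = 1.28912 / 0.057814 ≈ 22.298

t ≈ 22.3 years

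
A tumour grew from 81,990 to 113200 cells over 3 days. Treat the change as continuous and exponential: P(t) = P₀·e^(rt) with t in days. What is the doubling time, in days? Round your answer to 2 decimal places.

r = ln(113200/81990) / 3 = ln(1.38066) / 3 ≈ 0.10752 per day
doubling time = ln 2 / |r| = 0.69315 / 0.10752

doubling time ≈ 6.45 days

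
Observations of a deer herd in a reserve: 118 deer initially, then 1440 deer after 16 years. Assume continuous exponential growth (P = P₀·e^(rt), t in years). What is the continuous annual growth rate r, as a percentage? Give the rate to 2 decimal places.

1440 = 118 · e^(r·16)
e^(16r) = 1440/118 = 12.20339
r = ln(12.20339) / 16 = 2.50171 / 16

r ≈ 15.64% per year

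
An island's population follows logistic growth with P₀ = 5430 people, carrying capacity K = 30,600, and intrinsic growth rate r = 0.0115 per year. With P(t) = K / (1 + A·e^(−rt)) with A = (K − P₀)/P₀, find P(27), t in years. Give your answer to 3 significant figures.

A = (30600 − 5430)/5430 = 4.63536
P(27) = 30600 / (1 + 4.63536·e^(−0.0115·27)) = 30600 / (1 + 4.63536·0.73308)
= 30600 / 4.39809 ≈ 6957.56

≈ 6,960 people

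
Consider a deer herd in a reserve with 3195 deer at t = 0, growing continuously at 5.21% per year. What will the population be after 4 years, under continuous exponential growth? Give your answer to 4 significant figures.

≈ 3,935 deer

P(4) = 3195 · e^(0.0521·4) = 3195 · e^(0.2084)
= 3195 · 1.23171 ≈ 3935.3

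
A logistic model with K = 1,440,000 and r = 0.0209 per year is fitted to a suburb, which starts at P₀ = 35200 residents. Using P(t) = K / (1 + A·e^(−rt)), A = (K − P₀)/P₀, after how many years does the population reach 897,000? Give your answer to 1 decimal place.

t ≈ 200.4 years

A = (1440000 − 35200)/35200 = 39.90909
897000 = 1440000/(1 + 39.90909·e^(−0.0209t)) → 1 + 39.90909·e^(−0.0209t) = 1.60535
e^(−0.0209t) = 0.015168 → t = ln(65.92717)/0.0209 = 4.18855/0.0209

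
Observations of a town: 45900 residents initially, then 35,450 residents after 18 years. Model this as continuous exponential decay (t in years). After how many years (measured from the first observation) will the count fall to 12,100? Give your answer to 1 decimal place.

r = ln(35450/45900) / 18 ≈ -0.014352 per year
t = ln(12100/45900) / r = -1.33326 / -0.014352 ≈ 92.895

t ≈ 92.9 years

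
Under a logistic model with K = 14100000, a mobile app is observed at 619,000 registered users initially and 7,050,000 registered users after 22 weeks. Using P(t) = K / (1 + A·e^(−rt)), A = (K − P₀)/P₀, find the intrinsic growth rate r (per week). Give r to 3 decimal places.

A = (14100000 − 619000)/619000 = 21.77868
7050000 = 14100000/(1 + 21.77868·e^(−r·22)) → e^(−22r) = (2 − 1)/21.77868 = 0.045916
r = −ln(0.045916)/22 = 3.08093/22

r ≈ 0.140 per week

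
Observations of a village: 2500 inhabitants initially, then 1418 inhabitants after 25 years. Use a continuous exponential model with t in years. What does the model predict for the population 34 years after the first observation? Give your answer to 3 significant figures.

r = ln(1418/2500) / 25 ≈ -0.022682 per year
P(34) = 2500 · e^(-0.022682·34) = 2500 · 0.46247 ≈ 1156.17

≈ 1,160 inhabitants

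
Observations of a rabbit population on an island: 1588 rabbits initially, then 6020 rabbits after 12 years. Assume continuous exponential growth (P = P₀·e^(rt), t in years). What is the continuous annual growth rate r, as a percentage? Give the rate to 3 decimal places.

6020 = 1588 · e^(r·12)
e^(12r) = 6020/1588 = 3.79093
r = ln(3.79093) / 12 = 1.33261 / 12

r ≈ 11.105% per year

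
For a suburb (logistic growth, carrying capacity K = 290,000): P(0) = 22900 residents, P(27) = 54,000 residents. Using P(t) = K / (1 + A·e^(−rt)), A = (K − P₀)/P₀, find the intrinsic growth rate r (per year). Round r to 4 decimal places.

A = (290000 − 22900)/22900 = 11.66376
54000 = 290000/(1 + 11.66376·e^(−r·27)) → e^(−27r) = (5.37037 − 1)/11.66376 = 0.374697
r = −ln(0.374697)/27 = 0.98164/27

r ≈ 0.0364 per year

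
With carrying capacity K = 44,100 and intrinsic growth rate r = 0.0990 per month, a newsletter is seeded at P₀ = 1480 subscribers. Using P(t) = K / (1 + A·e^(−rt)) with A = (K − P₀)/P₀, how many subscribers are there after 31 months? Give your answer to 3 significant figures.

A = (44100 − 1480)/1480 = 28.7973
P(31) = 44100 / (1 + 28.7973·e^(−0.099·31)) = 44100 / (1 + 28.7973·0.046468)
= 44100 / 2.33814 ≈ 18861.14

≈ 18,900 subscribers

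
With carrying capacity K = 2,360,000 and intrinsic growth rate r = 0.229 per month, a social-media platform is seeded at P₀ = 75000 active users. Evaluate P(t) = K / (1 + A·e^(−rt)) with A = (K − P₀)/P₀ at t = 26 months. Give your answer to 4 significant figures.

A = (2360000 − 75000)/75000 = 30.46667
P(26) = 2360000 / (1 + 30.46667·e^(−0.229·26)) = 2360000 / (1 + 30.46667·0.002595)
= 2360000 / 1.07907 ≈ 2187059.69

≈ 2,187,000 active users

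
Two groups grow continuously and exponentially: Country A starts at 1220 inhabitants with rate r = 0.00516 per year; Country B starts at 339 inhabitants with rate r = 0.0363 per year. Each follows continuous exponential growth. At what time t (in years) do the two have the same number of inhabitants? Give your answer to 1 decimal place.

t ≈ 41.1 years

1220·e^(0.00516t) = 339·e^(0.0363t)
1220/339 = e^((0.0363 − 0.00516)t) → ln(3.59882) = 0.03114·t
t = 1.28061 / 0.03114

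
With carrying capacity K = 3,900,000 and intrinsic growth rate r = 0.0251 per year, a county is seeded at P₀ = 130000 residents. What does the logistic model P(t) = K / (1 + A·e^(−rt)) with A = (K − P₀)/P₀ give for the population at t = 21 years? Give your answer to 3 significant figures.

≈ 215,000 residents

A = (3900000 − 130000)/130000 = 29
P(21) = 3900000 / (1 + 29·e^(−0.0251·21)) = 3900000 / (1 + 29·0.590314)
= 3900000 / 18.11912 ≈ 215242.27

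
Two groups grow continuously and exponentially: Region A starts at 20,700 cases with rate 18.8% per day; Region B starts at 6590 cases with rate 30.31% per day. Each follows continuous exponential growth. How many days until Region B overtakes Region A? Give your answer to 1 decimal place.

t ≈ 9.9 days

20700·e^(0.188t) = 6590·e^(0.3031t)
20700/6590 = e^((0.3031 − 0.188)t) → ln(3.14112) = 0.1151·t
t = 1.14458 / 0.1151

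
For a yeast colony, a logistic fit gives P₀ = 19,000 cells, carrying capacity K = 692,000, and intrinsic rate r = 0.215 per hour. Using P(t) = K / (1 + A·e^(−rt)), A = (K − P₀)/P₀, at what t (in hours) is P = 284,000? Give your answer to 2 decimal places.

t ≈ 14.91 hours

A = (692000 − 19000)/19000 = 35.42105
284000 = 692000/(1 + 35.42105·e^(−0.215t)) → 1 + 35.42105·e^(−0.215t) = 2.43662
e^(−0.215t) = 0.040558 → t = ln(24.65583)/0.215 = 3.20501/0.215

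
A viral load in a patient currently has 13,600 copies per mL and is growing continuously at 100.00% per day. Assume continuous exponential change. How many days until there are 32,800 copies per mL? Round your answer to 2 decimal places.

32800 = 13600 · e^(1·t)
t = ln(32800/13600) / 1 = ln(2.41176) / 1 = 0.88036 / 1

t ≈ 0.88 days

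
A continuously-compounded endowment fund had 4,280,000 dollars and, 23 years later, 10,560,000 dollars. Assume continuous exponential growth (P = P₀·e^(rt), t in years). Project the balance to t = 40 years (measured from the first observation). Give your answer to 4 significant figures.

≈ 20,590,000 dollars

r = ln(10560000/4280000) / 23 ≈ 0.039266 per year
P(40) = 4280000 · e^(0.039266·40) = 4280000 · 4.80974 ≈ 20585706.08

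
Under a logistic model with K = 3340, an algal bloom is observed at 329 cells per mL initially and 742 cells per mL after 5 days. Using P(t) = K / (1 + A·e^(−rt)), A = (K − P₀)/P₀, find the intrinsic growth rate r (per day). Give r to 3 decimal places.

r ≈ 0.192 per day

A = (3340 − 329)/329 = 9.15198
742 = 3340/(1 + 9.15198·e^(−r·5)) → e^(−5r) = (4.50135 − 1)/9.15198 = 0.382578
r = −ln(0.382578)/5 = 0.96082/5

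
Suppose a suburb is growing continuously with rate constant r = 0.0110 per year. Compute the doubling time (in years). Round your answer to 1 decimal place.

doubling time = ln(2) / |r| = 0.69315 / 0.011

doubling time ≈ 63.0 years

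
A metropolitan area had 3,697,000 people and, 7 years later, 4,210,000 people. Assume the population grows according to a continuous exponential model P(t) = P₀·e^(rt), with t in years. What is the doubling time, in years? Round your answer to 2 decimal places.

r = ln(4210000/3697000) / 7 = ln(1.13876) / 7 ≈ 0.018563 per year
doubling time = ln 2 / |r| = 0.69315 / 0.018563

doubling time ≈ 37.34 years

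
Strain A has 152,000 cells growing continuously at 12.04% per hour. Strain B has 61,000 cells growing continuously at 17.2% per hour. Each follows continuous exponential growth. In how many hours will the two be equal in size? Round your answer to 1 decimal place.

t ≈ 17.7 hours

152000·e^(0.1204t) = 61000·e^(0.172t)
152000/61000 = e^((0.172 − 0.1204)t) → ln(2.4918) = 0.0516·t
t = 0.91301 / 0.0516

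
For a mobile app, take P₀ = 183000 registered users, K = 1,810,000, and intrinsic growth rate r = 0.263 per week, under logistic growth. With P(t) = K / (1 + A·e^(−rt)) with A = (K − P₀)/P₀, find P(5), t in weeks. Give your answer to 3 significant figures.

A = (1810000 − 183000)/183000 = 8.89071
P(5) = 1810000 / (1 + 8.89071·e^(−0.263·5)) = 1810000 / (1 + 8.89071·0.268474)
= 1810000 / 3.38693 ≈ 534407.67

≈ 534,000 registered users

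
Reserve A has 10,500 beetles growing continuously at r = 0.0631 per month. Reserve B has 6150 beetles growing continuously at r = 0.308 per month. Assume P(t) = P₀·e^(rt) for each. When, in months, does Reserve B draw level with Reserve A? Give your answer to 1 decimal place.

t ≈ 2.2 months

10500·e^(0.0631t) = 6150·e^(0.308t)
10500/6150 = e^((0.308 − 0.0631)t) → ln(1.70732) = 0.2449·t
t = 0.53492 / 0.2449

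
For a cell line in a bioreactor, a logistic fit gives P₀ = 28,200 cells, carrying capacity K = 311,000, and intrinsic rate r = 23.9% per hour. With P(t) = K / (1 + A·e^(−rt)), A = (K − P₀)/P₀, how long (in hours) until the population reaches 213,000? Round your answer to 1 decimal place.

A = (311000 − 28200)/28200 = 10.02837
213000 = 311000/(1 + 10.02837·e^(−0.239t)) → 1 + 10.02837·e^(−0.239t) = 1.46009
e^(−0.239t) = 0.045879 → t = ln(21.79635)/0.239 = 3.08174/0.239

t ≈ 12.9 hours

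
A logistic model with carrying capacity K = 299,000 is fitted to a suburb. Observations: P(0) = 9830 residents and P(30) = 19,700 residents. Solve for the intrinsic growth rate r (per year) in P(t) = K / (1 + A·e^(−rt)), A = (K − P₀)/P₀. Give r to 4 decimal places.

r ≈ 0.0243 per year

A = (299000 − 9830)/9830 = 29.41709
19700 = 299000/(1 + 29.41709·e^(−r·30)) → e^(−30r) = (15.17766 − 1)/29.41709 = 0.481953
r = −ln(0.481953)/30 = 0.72991/30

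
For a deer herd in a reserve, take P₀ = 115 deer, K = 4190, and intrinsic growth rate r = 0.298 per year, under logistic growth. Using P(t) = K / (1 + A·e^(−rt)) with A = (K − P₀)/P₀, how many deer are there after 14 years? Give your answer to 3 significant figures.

≈ 2,710 deer

A = (4190 − 115)/115 = 35.43478
P(14) = 4190 / (1 + 35.43478·e^(−0.298·14)) = 4190 / (1 + 35.43478·0.015421)
= 4190 / 1.54645 ≈ 2709.43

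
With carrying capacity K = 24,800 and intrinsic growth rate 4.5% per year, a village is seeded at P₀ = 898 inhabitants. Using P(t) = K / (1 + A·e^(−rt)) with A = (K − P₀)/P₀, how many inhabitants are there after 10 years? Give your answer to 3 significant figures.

≈ 1,380 inhabitants

A = (24800 − 898)/898 = 26.61693
P(10) = 24800 / (1 + 26.61693·e^(−0.045·10)) = 24800 / (1 + 26.61693·0.637628)
= 24800 / 17.9717 ≈ 1379.95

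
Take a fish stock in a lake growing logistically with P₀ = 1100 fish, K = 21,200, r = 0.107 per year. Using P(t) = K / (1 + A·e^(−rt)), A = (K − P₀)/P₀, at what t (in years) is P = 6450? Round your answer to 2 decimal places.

t ≈ 19.42 years

A = (21200 − 1100)/1100 = 18.27273
6450 = 21200/(1 + 18.27273·e^(−0.107t)) → 1 + 18.27273·e^(−0.107t) = 3.28682
e^(−0.107t) = 0.125149 → t = ln(7.99045)/0.107 = 2.07825/0.107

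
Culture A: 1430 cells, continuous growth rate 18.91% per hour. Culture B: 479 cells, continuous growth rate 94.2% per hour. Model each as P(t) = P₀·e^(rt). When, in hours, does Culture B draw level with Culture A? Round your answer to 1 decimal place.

t ≈ 1.5 hours

1430·e^(0.1891t) = 479·e^(0.942t)
1430/479 = e^((0.942 − 0.1891)t) → ln(2.98539) = 0.7529·t
t = 1.09373 / 0.7529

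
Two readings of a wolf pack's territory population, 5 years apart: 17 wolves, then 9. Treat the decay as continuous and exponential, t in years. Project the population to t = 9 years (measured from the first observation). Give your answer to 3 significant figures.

r = ln(9/17) / 5 ≈ -0.127198 per year
P(9) = 17 · e^(-0.127198·9) = 17 · 0.31829 ≈ 5.41

≈ 5.41 wolves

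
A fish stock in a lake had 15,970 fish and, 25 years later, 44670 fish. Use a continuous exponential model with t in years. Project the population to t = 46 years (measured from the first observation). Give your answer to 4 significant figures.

≈ 106,000 fish

r = ln(44670/15970) / 25 ≈ 0.041144 per year
P(46) = 15970 · e^(0.041144·46) = 15970 · 6.63664 ≈ 105987.15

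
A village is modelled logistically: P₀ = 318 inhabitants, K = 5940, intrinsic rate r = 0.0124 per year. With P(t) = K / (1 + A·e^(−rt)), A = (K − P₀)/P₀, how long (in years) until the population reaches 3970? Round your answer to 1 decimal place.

A = (5940 − 318)/318 = 17.67925
3970 = 5940/(1 + 17.67925·e^(−0.0124t)) → 1 + 17.67925·e^(−0.0124t) = 1.49622
e^(−0.0124t) = 0.028068 → t = ln(35.62772)/0.0124 = 3.57312/0.0124

t ≈ 288.2 years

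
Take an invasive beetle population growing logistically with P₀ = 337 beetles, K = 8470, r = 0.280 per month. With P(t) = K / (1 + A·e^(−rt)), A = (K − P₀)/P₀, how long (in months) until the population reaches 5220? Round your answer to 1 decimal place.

t ≈ 13.1 months

A = (8470 − 337)/337 = 24.13353
5220 = 8470/(1 + 24.13353·e^(−0.28t)) → 1 + 24.13353·e^(−0.28t) = 1.62261
e^(−0.28t) = 0.025798 → t = ln(38.76216)/0.28 = 3.65744/0.28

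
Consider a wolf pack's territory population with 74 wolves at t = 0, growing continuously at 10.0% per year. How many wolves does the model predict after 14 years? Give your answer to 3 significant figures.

≈ 300 wolves

P(14) = 74 · e^(0.1·14) = 74 · e^(1.4)
= 74 · 4.0552 ≈ 300.08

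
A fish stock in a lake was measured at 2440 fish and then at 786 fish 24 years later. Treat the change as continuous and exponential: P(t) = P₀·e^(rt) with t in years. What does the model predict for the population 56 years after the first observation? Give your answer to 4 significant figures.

≈ 173.6 fish

r = ln(786/2440) / 24 ≈ -0.0472 per year
P(56) = 2440 · e^(-0.0472·56) = 2440 · 0.07113 ≈ 173.57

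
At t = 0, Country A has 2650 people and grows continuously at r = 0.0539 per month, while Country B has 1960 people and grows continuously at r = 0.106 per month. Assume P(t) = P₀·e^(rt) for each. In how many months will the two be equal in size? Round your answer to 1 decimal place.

t ≈ 5.8 months

2650·e^(0.0539t) = 1960·e^(0.106t)
2650/1960 = e^((0.106 − 0.0539)t) → ln(1.35204) = 0.0521·t
t = 0.30162 / 0.0521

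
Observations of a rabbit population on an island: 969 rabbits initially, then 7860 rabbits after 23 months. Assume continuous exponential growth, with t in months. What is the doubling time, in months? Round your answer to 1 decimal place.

doubling time ≈ 7.6 months

r = ln(7860/969) / 23 = ln(8.11146) / 23 ≈ 0.091012 per month
doubling time = ln 2 / |r| = 0.69315 / 0.091012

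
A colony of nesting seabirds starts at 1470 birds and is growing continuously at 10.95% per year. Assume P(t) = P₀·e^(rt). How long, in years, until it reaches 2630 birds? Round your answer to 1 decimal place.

2630 = 1470 · e^(0.1095·t)
t = ln(2630/1470) / 0.1095 = ln(1.78912) / 0.1095 = 0.58172 / 0.1095

t ≈ 5.3 years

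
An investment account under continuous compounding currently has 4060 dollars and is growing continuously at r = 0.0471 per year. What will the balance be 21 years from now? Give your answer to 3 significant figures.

≈ 10,900 dollars

P(21) = 4060 · e^(0.0471·21) = 4060 · e^(0.9891)
= 4060 · 2.68881 ≈ 10916.58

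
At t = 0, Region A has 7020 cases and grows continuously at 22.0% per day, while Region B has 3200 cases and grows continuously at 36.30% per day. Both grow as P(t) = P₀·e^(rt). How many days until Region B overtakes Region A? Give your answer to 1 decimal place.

t ≈ 5.5 days

7020·e^(0.22t) = 3200·e^(0.363t)
7020/3200 = e^((0.363 − 0.22)t) → ln(2.19375) = 0.143·t
t = 0.78561 / 0.143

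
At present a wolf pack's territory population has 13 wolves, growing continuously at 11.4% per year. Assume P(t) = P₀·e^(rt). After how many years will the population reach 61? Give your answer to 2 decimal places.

61 = 13 · e^(0.114·t)
t = ln(61/13) / 0.114 = ln(4.69231) / 0.114 = 1.54592 / 0.114

t ≈ 13.56 years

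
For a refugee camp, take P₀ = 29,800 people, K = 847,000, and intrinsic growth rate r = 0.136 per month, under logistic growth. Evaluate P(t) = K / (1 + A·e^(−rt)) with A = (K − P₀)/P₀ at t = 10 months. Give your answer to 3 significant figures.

A = (847000 − 29800)/29800 = 27.42282
P(10) = 847000 / (1 + 27.42282·e^(−0.136·10)) = 847000 / (1 + 27.42282·0.256661)
= 847000 / 8.03836 ≈ 105369.73

≈ 105,000 people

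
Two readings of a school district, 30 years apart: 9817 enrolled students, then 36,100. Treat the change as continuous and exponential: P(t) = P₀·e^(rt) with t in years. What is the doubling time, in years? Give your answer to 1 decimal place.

doubling time ≈ 16.0 years

r = ln(36100/9817) / 30 = ln(3.67729) / 30 ≈ 0.043406 per year
doubling time = ln 2 / |r| = 0.69315 / 0.043406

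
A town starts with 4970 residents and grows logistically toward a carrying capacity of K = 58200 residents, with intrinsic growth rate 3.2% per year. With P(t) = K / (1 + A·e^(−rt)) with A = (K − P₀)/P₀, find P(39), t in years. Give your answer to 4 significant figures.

≈ 14,280 residents

A = (58200 − 4970)/4970 = 10.71026
P(39) = 58200 / (1 + 10.71026·e^(−0.032·39)) = 58200 / (1 + 10.71026·0.287078)
= 58200 / 4.07468 ≈ 14283.31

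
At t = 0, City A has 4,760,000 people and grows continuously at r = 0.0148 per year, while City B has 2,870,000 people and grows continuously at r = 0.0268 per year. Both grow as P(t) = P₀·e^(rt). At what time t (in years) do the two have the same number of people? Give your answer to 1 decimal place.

t ≈ 42.2 years

4760000·e^(0.0148t) = 2870000·e^(0.0268t)
4760000/2870000 = e^((0.0268 − 0.0148)t) → ln(1.65854) = 0.012·t
t = 0.50594 / 0.012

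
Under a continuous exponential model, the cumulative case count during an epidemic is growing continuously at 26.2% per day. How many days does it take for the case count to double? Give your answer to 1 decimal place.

doubling time = ln(2) / |r| = 0.69315 / 0.262

doubling time ≈ 2.6 days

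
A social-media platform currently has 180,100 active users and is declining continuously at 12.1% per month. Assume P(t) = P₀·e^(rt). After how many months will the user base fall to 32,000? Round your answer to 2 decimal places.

t ≈ 14.28 months

32000 = 180100 · e^(-0.121·t)
t = ln(32000/180100) / -0.121 = ln(0.17768) / -0.121 = -1.72778 / -0.121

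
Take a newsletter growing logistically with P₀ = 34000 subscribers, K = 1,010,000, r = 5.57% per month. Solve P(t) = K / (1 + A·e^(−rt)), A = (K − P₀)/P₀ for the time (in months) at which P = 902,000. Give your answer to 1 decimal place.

A = (1010000 − 34000)/34000 = 28.70588
902000 = 1010000/(1 + 28.70588·e^(−0.0557t)) → 1 + 28.70588·e^(−0.0557t) = 1.11973
e^(−0.0557t) = 0.004171 → t = ln(239.74728)/0.0557 = 5.47959/0.0557

t ≈ 98.4 months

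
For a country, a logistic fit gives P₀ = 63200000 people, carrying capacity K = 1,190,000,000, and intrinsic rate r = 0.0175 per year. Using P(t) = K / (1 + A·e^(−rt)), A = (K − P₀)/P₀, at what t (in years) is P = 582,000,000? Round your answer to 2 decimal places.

A = (1190000000 − 63200000)/63200000 = 17.82911
582000000 = 1190000000/(1 + 17.82911·e^(−0.0175t)) → 1 + 17.82911·e^(−0.0175t) = 2.04467
e^(−0.0175t) = 0.058594 → t = ln(17.06668)/0.0175 = 2.83713/0.0175

t ≈ 162.12 years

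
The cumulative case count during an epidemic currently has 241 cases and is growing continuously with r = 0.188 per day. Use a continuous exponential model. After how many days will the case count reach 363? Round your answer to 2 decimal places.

363 = 241 · e^(0.188·t)
t = ln(363/241) / 0.188 = ln(1.50622) / 0.188 = 0.40961 / 0.188

t ≈ 2.18 days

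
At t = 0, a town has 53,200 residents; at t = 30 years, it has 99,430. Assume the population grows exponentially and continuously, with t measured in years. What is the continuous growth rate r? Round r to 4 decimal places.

r ≈ 0.0208 per year

99430 = 53200 · e^(r·30)
e^(30r) = 99430/53200 = 1.86898
r = ln(1.86898) / 30 = 0.6254 / 30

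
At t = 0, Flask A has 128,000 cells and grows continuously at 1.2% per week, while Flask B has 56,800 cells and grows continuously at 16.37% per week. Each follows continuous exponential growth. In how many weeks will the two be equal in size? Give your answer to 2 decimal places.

128000·e^(0.012t) = 56800·e^(0.1637t)
128000/56800 = e^((0.1637 − 0.012)t) → ln(2.25352) = 0.1517·t
t = 0.81249 / 0.1517

t ≈ 5.36 weeks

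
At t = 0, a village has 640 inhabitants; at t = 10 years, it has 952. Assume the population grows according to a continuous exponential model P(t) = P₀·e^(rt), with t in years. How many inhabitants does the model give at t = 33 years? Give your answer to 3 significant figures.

≈ 2,370 inhabitants

r = ln(952/640) / 10 ≈ 0.03971 per year
P(33) = 640 · e^(0.03971·33) = 640 · 3.70773 ≈ 2372.95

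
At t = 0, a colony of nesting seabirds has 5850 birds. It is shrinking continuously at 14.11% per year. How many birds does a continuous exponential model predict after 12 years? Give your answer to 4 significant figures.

≈ 1,076 birds

P(12) = 5850 · e^(-0.1411·12) = 5850 · e^(-1.6932)
= 5850 · 0.18393 ≈ 1075.99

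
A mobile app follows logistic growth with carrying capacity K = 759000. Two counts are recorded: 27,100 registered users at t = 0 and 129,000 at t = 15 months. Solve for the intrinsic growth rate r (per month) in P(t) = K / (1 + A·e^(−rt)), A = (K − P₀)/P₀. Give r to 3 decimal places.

r ≈ 0.114 per month

A = (759000 − 27100)/27100 = 27.00738
129000 = 759000/(1 + 27.00738·e^(−r·15)) → e^(−15r) = (5.88372 − 1)/27.00738 = 0.180829
r = −ln(0.180829)/15 = 1.7102/15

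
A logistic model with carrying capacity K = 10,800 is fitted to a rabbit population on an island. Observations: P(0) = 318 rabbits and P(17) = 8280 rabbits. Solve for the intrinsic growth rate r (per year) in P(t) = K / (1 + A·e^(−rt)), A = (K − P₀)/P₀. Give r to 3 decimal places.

r ≈ 0.276 per year

A = (10800 − 318)/318 = 32.96226
8280 = 10800/(1 + 32.96226·e^(−r·17)) → e^(−17r) = (1.30435 − 1)/32.96226 = 0.009233
r = −ln(0.009233)/17 = 4.68495/17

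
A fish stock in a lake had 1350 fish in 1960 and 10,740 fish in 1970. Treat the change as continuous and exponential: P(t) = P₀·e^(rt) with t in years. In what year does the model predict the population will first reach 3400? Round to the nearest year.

r = ln(10740/1350) / 10 = 2.07387/10 ≈ 0.207387 per year
t = ln(3400/1350) / r = 0.92367/0.207387 ≈ 4.45 years after 1960

year 1964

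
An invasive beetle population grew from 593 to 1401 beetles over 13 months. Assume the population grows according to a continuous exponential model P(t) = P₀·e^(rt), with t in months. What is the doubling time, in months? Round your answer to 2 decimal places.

doubling time ≈ 10.48 months

r = ln(1401/593) / 13 = ln(2.36256) / 13 ≈ 0.066134 per month
doubling time = ln 2 / |r| = 0.69315 / 0.066134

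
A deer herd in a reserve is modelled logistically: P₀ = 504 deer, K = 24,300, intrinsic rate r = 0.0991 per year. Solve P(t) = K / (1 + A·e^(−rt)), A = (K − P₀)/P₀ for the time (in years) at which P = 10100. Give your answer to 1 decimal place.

t ≈ 35.5 years

A = (24300 − 504)/504 = 47.21429
10100 = 24300/(1 + 47.21429·e^(−0.0991t)) → 1 + 47.21429·e^(−0.0991t) = 2.40594
e^(−0.0991t) = 0.029778 → t = ln(33.58199)/0.0991 = 3.51399/0.0991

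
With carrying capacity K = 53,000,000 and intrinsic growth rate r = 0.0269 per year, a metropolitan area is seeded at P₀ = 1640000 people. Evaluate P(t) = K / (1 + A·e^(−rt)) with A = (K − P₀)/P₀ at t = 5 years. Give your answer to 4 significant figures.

A = (53000000 − 1640000)/1640000 = 31.31707
P(5) = 53000000 / (1 + 31.31707·e^(−0.0269·5)) = 53000000 / (1 + 31.31707·0.874153)
= 53000000 / 28.37591 ≈ 1867781.53

≈ 1,868,000 people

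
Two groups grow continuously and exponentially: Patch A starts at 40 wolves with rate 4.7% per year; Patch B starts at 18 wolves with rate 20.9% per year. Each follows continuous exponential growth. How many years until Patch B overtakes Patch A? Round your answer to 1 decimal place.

t ≈ 4.9 years

40·e^(0.047t) = 18·e^(0.209t)
40/18 = e^((0.209 − 0.047)t) → ln(2.22222) = 0.162·t
t = 0.79851 / 0.162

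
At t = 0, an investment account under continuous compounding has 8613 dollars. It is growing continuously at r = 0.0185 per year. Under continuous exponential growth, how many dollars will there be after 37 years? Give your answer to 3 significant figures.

≈ 17,100 dollars

P(37) = 8613 · e^(0.0185·37) = 8613 · e^(0.6845)
= 8613 · 1.98278 ≈ 17077.69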